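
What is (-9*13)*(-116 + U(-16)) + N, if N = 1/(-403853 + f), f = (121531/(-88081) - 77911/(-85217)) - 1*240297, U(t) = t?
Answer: 74671623813505717207/4834992477402986 ≈ 15444.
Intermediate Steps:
f = -1803672434085805/7505998577 (f = (121531*(-1/88081) - 77911*(-1/85217)) - 240297 = (-121531/88081 + 77911/85217) - 240297 = -3494028436/7505998577 - 240297 = -1803672434085805/7505998577 ≈ -2.4030e+5)
N = -7505998577/4834992477402986 (N = 1/(-403853 - 1803672434085805/7505998577) = 1/(-4834992477402986/7505998577) = -7505998577/4834992477402986 ≈ -1.5524e-6)
(-9*13)*(-116 + U(-16)) + N = (-9*13)*(-116 - 16) - 7505998577/4834992477402986 = -117*(-132) - 7505998577/4834992477402986 = 15444 - 7505998577/4834992477402986 = 74671623813505717207/4834992477402986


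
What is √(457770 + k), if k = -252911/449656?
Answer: √23139159963930526/224828 ≈ 676.59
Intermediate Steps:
k = -252911/449656 (k = -252911*1/449656 = -252911/449656 ≈ -0.56245)
√(457770 + k) = √(457770 - 252911/449656) = √(205838774209/449656) = √23139159963930526/224828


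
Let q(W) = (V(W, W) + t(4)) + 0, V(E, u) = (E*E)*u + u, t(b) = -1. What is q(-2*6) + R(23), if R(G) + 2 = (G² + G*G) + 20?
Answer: -665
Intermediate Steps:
R(G) = 18 + 2*G² (R(G) = -2 + ((G² + G*G) + 20) = -2 + ((G² + G²) + 20) = -2 + (2*G² + 20) = -2 + (20 + 2*G²) = 18 + 2*G²)
V(E, u) = u + u*E² (V(E, u) = E²*u + u = u*E² + u = u + u*E²)
q(W) = -1 + W*(1 + W²) (q(W) = (W*(1 + W²) - 1) + 0 = (-1 + W*(1 + W²)) + 0 = -1 + W*(1 + W²))
q(-2*6) + R(23) = (-1 - 2*6 + (-2*6)³) + (18 + 2*23²) = (-1 - 12 + (-12)³) + (18 + 2*529) = (-1 - 12 - 1728) + (18 + 1058) = -1741 + 1076 = -665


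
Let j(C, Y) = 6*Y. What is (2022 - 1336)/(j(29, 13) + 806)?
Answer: 343/442 ≈ 0.77602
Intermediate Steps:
(2022 - 1336)/(j(29, 13) + 806) = (2022 - 1336)/(6*13 + 806) = 686/(78 + 806) = 686/884 = 686*(1/884) = 343/442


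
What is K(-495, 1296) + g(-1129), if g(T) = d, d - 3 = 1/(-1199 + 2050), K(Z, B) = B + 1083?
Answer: 2027083/851 ≈ 2382.0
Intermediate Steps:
K(Z, B) = 1083 + B
d = 2554/851 (d = 3 + 1/(-1199 + 2050) = 3 + 1/851 = 2554/851 ≈ 3.0012)
g(T) = 2554/851
K(-495, 1296) + g(-1129) = (1083 + 1296) + 2554/851 = 2379 + 2554/851 = 2027083/851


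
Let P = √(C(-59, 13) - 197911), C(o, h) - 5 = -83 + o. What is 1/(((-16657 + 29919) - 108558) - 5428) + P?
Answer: -1/100724 + 4*I*√12378 ≈ -9.9281e-6 + 445.03*I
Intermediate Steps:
C(o, h) = -78 + o (C(o, h) = 5 + (-83 + o) = -78 + o)
P = 4*I*√12378 (P = √((-78 - 59) - 197911) = √(-137 - 197911) = √(-198048) = 4*I*√12378 ≈ 445.03*I)
1/(((-16657 + 29919) - 108558) - 5428) + P = 1/(((-16657 + 29919) - 108558) - 5428) + 4*I*√12378 = 1/((13262 - 108558) - 5428) + 4*I*√12378 = 1/(-95296 - 5428) + 4*I*√12378 = 1/(-100724) + 4*I*√12378 = -1/100724 + 4*I*√12378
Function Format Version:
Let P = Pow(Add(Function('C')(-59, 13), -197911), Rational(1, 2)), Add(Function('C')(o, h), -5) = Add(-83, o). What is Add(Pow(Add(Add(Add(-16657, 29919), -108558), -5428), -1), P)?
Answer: Add(Rational(-1, 100724), Mul(4, I, Pow(12378, Rational(1, 2)))) ≈ Add(-9.9281e-6, Mul(445.03, I))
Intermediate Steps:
Function('C')(o, h) = Add(-78, o) (Function('C')(o, h) = Add(5, Add(-83, o)) = Add(-78, o))
P = Mul(4, I, Pow(12378, Rational(1, 2))) (P = Pow(Add(Add(-78, -59), -197911), Rational(1, 2)) = Pow(Add(-137, -197911), Rational(1, 2)) = Pow(-198048, Rational(1, 2)) = Mul(4, I, Pow(12378, Rational(1, 2))) ≈ Mul(445.03, I))
Add(Pow(Add(Add(Add(-16657, 29919), -108558), -5428), -1), P) = Add(Pow(Add(Add(Add(-16657, 29919), -108558), -5428), -1), Mul(4, I, Pow(12378, Rational(1, 2)))) = Add(Pow(Add(Add(13262, -108558), -5428), -1), Mul(4, I, Pow(12378, Rational(1, 2)))) = Add(Pow(Add(-95296, -5428), -1), Mul(4, I, Pow(12378, Rational(1, 2)))) = Add(Pow(-100724, -1), Mul(4, I, Pow(12378, Rational(1, 2)))) = Add(Rational(-1, 100724), Mul(4, I, Pow(12378, Rational(1, 2))))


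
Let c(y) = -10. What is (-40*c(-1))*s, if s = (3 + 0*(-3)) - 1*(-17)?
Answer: 8000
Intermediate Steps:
s = 20 (s = (3 + 0) + 17 = 3 + 17 = 20)
(-40*c(-1))*s = -40*(-10)*20 = 400*20 = 8000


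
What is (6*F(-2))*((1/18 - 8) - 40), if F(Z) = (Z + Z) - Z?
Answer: 1726/3 ≈ 575.33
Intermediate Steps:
F(Z) = Z (F(Z) = 2*Z - Z = Z)
(6*F(-2))*((1/18 - 8) - 40) = (6*(-2))*((1/18 - 8) - 40) = -12*((1/18 - 8) - 40) = -12*(-143/18 - 40) = -12*(-863/18) = 1726/3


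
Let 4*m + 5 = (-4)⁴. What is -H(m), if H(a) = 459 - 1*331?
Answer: -128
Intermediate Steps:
m = 251/4 (m = -5/4 + (¼)*(-4)⁴ = -5/4 + (¼)*256 = -5/4 + 64 = 251/4 ≈ 62.750)
H(a) = 128 (H(a) = 459 - 331 = 128)
-H(m) = -1*128 = -128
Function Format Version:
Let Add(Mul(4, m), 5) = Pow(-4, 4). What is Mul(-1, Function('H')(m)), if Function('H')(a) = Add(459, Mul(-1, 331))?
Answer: -128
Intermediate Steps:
m = Rational(251, 4) (m = Add(Rational(-5, 4), Mul(Rational(1, 4), Pow(-4, 4))) = Add(Rational(-5, 4), Mul(Rational(1, 4), 256)) = Add(Rational(-5, 4), 64) = Rational(251, 4) ≈ 62.750)
Function('H')(a) = 128 (Function('H')(a) = Add(459, -331) = 128)
Mul(-1, Function('H')(m)) = Mul(-1, 128) = -128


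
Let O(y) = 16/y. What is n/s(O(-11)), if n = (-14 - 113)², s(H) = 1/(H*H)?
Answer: 4129024/121 ≈ 34124.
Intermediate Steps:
s(H) = H⁻²
n = 16129 (n = (-127)² = 16129)
n/s(O(-11)) = 16129/((16/(-11))⁻²) = 16129/((16*(-1/11))⁻²) = 16129/((-16/11)⁻²) = 16129/(121/256) = 16129*(256/121) = 4129024/121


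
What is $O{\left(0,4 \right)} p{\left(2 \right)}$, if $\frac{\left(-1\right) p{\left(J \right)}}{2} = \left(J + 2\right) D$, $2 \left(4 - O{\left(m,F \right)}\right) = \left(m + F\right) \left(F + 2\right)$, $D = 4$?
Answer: $256$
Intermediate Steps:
$O{\left(m,F \right)} = 4 - \frac{\left(2 + F\right) \left(F + m\right)}{2}$ ($O{\left(m,F \right)} = 4 - \frac{\left(m + F\right) \left(F + 2\right)}{2} = 4 - \frac{\left(F + m\right) \left(2 + F\right)}{2} = 4 - \frac{\left(2 + F\right) \left(F + m\right)}{2}$)
$p{\left(J \right)} = -16 - 8 J$ ($p{\left(J \right)} = - 2 \left(J + 2\right) 4 = - 2 \left(2 + J\right) 4 = - 2 \left(8 + 4 J\right) = -16 - 8 J$)
$O{\left(0,4 \right)} p{\left(2 \right)} = \left(4 - 4 - 0 - \frac{4^{2}}{2} - 2 \cdot 0\right) \left(-16 - 16\right) = \left(4 - 4 + 0 - 8 + 0\right) \left(-16 - 16\right) = \left(4 - 4 + 0 - 8 + 0\right) \left(-32\right) = \left(-8\right) \left(-32\right) = 256$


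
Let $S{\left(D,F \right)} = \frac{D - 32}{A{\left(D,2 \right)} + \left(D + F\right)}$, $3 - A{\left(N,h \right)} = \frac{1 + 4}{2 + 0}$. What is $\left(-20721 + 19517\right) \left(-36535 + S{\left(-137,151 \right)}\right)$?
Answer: $\frac{1276063012}{29} \approx 4.4002 \cdot 10^{7}$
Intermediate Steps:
$A{\left(N,h \right)} = \frac{1}{2}$ ($A{\left(N,h \right)} = 3 - \frac{1 + 4}{2 + 0} = 3 - \frac{5}{2} = \frac{1}{2}$)
$S{\left(D,F \right)} = \frac{-32 + D}{\frac{1}{2} + D + F}$ ($S{\left(D,F \right)} = \frac{D - 32}{\frac{1}{2} + \left(D + F\right)} = \frac{-32 + D}{\frac{1}{2} + D + F}$)
$\left(-20721 + 19517\right) \left(-36535 + S{\left(-137,151 \right)}\right) = \left(-20721 + 19517\right) \left(-36535 + \frac{2 \left(-32 - 137\right)}{1 + 2 \left(-137\right) + 2 \cdot 151}\right) = - 1204 \left(-36535 + 2 \frac{1}{1 - 274 + 302} \left(-169\right)\right) = - 1204 \left(-36535 + 2 \cdot \frac{1}{29} \left(-169\right)\right) = - 1204 \left(-36535 - \frac{338}{29}\right) = \left(-1204\right) \left(- \frac{1059853}{29}\right) = \frac{1276063012}{29}$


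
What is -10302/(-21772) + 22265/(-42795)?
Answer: -4387949/93173274 ≈ -0.047095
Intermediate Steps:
-10302/(-21772) + 22265/(-42795) = -10302*(-1/21772) + 22265*(-1/42795) = 5151/10886 - 4453/8559 = -4387949/93173274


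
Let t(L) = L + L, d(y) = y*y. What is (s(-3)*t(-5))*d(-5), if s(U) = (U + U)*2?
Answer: 3000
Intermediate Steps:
d(y) = y**2
s(U) = 4*U (s(U) = (2*U)*2 = 4*U)
t(L) = 2*L
(s(-3)*t(-5))*d(-5) = ((4*(-3))*(2*(-5)))*(-5)**2 = -12*(-10)*25 = 120*25 = 3000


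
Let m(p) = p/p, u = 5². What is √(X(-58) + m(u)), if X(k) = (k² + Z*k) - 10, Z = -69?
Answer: √7357 ≈ 85.773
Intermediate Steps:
X(k) = -10 + k² - 69*k (X(k) = (k² - 69*k) - 10 = -10 + k² - 69*k)
u = 25
m(p) = 1
√(X(-58) + m(u)) = √((-10 + (-58)² - 69*(-58)) + 1) = √((-10 + 3364 + 4002) + 1) = √(7356 + 1) = √7357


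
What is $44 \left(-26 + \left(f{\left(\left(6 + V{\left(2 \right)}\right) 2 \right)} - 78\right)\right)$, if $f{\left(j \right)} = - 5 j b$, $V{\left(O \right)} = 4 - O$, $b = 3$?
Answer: $-15136$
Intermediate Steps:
$f{\left(j \right)} = - 15 j$ ($f{\left(j \right)} = - 5 j 3 = - 15 j$)
$44 \left(-26 + \left(f{\left(\left(6 + V{\left(2 \right)}\right) 2 \right)} - 78\right)\right) = 44 \left(-26 - \left(78 + 15 \left(6 + \left(4 - 2\right)\right) 2\right)\right) = 44 \left(-26 - \left(78 + 15 \left(6 + 2\right) 2\right)\right) = 44 \left(-26 - \left(78 + 15 \cdot 8 \cdot 2\right)\right) = 44 \left(-26 - 318\right) = 44 \left(-344\right) = -15136$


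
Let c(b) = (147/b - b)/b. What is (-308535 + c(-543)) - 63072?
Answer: -36522749015/98283 ≈ -3.7161e+5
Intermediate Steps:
c(b) = (-b + 147/b)/b
(-308535 + c(-543)) - 63072 = (-308535 + (-1 + 147/(-543)²)) - 63072 = (-308535 + (-1 + 147*(1/294849))) - 63072 = (-308535 + (-1 + 49/98283)) - 63072 = (-308535 - 98234/98283) - 63072 = -30323843639/98283 - 63072 = -36522749015/98283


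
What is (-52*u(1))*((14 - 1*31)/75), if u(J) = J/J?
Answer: 884/75 ≈ 11.787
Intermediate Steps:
u(J) = 1
(-52*u(1))*((14 - 1*31)/75) = (-52*1)*((14 - 1*31)/75) = -52*(14 - 31)/75 = -(-884)/75 = -52*(-17/75) = 884/75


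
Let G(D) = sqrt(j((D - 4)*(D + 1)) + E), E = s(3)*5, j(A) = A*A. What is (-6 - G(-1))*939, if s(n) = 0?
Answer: -5634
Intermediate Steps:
j(A) = A**2
E = 0 (E = 0*5 = 0)
G(D) = sqrt((1 + D)**2*(-4 + D)**2) (G(D) = sqrt(((D - 4)*(D + 1))**2 + 0) = sqrt(((-4 + D)*(1 + D))**2 + 0) = sqrt(((1 + D)*(-4 + D))**2 + 0) = sqrt((1 + D)**2*(-4 + D)**2 + 0) = sqrt((1 + D)**2*(-4 + D)**2))
(-6 - G(-1))*939 = (-6 - sqrt((4 - 1*(-1)**2 + 3*(-1))**2))*939 = (-6 - sqrt((4 - 1*1 - 3)**2))*939 = (-6 - sqrt((4 - 1 - 3)**2))*939 = (-6 - sqrt(0**2))*939 = (-6 - sqrt(0))*939 = (-6 - 1*0)*939 = (-6 + 0)*939 = -6*939 = -5634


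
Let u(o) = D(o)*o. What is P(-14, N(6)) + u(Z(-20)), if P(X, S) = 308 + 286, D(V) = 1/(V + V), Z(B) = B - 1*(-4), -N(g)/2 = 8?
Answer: 1189/2 ≈ 594.50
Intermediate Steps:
N(g) = -16 (N(g) = -2*8 = -16)
Z(B) = 4 + B (Z(B) = B + 4 = 4 + B)
D(V) = 1/(2*V)
P(X, S) = 594
u(o) = ½ (u(o) = (1/(2*o))*o = ½)
P(-14, N(6)) + u(Z(-20)) = 594 + ½ = 1189/2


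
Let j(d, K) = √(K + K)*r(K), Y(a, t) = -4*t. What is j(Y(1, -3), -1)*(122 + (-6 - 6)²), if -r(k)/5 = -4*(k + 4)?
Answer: 15960*I*√2 ≈ 22571.0*I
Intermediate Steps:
r(k) = 80 + 20*k (r(k) = -(-20)*(k + 4) = -(-20)*(4 + k) = -5*(-16 - 4*k) = 80 + 20*k)
j(d, K) = √2*√K*(80 + 20*K) (j(d, K) = √(K + K)*(80 + 20*K) = √(2*K)*(80 + 20*K) = (√2*√K)*(80 + 20*K) = √2*√K*(80 + 20*K))
j(Y(1, -3), -1)*(122 + (-6 - 6)²) = (20*√2*√(-1)*(4 - 1))*(122 + (-6 - 6)²) = (20*√2*I*3)*(122 + (-12)²) = (60*I*√2)*(122 + 144) = (60*I*√2)*266 = 15960*I*√2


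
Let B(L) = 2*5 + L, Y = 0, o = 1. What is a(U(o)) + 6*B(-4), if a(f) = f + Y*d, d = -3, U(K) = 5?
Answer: 41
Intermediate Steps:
B(L) = 10 + L
a(f) = f (a(f) = f + 0*(-3) = f + 0 = f)
a(U(o)) + 6*B(-4) = 5 + 6*(10 - 4) = 5 + 6*6 = 5 + 36 = 41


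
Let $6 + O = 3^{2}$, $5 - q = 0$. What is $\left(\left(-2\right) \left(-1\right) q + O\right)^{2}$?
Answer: $169$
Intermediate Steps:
$q = 5$ ($q = 5 - 0 = 5 + 0 = 5$)
$O = 3$ ($O = -6 + 3^{2} = -6 + 9 = 3$)
$\left(\left(-2\right) \left(-1\right) q + O\right)^{2} = \left(\left(-2\right) \left(-1\right) 5 + 3\right)^{2} = \left(2 \cdot 5 + 3\right)^{2} = \left(10 + 3\right)^{2} = 13^{2} = 169$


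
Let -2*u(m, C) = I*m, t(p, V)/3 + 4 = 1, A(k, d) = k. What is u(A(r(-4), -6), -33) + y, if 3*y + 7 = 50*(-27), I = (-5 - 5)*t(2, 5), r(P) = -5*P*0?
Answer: -1357/3 ≈ -452.33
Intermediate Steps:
r(P) = 0
t(p, V) = -9 (t(p, V) = -12 + 3*1 = -12 + 3 = -9)
I = 90 (I = (-5 - 5)*(-9) = -10*(-9) = 90)
u(m, C) = -45*m
y = -1357/3 (y = -7/3 + (50*(-27))/3 = -7/3 + (1/3)*(-1350) = -7/3 - 450 = -1357/3 ≈ -452.33)
u(A(r(-4), -6), -33) + y = -45*0 - 1357/3 = 0 - 1357/3 = -1357/3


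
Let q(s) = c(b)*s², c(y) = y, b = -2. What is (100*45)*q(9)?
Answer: -729000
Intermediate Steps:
q(s) = -2*s²
(100*45)*q(9) = (100*45)*(-2*9²) = 4500*(-2*81) = 4500*(-162) = -729000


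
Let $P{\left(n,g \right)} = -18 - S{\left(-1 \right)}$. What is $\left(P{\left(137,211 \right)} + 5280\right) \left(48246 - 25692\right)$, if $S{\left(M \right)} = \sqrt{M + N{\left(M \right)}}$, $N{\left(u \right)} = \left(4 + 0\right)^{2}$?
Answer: $118679148 - 22554 \sqrt{15} \approx 1.1859 \cdot 10^{8}$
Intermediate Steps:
$N{\left(u \right)} = 16$ ($N{\left(u \right)} = 4^{2} = 16$)
$S{\left(M \right)} = \sqrt{16 + M}$ ($S{\left(M \right)} = \sqrt{M + 16} = \sqrt{16 + M}$)
$P{\left(n,g \right)} = -18 - \sqrt{15}$ ($P{\left(n,g \right)} = -18 - \sqrt{16 - 1} = -18 - \sqrt{15}$)
$\left(P{\left(137,211 \right)} + 5280\right) \left(48246 - 25692\right) = \left(\left(-18 - \sqrt{15}\right) + 5280\right) \left(48246 - 25692\right) = \left(5262 - \sqrt{15}\right) \left(48246 - 25692\right) = \left(5262 - \sqrt{15}\right) 22554 = 118679148 - 22554 \sqrt{15}$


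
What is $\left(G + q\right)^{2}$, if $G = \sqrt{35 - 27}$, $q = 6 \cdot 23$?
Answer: $19052 + 552 \sqrt{2} \approx 19833.0$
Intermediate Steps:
$q = 138$
$G = 2 \sqrt{2}$ ($G = \sqrt{8} = 2 \sqrt{2} \approx 2.8284$)
$\left(G + q\right)^{2} = \left(2 \sqrt{2} + 138\right)^{2} = \left(138 + 2 \sqrt{2}\right)^{2}$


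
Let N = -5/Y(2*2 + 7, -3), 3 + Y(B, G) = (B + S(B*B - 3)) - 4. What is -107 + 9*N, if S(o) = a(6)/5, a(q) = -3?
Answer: -2044/17 ≈ -120.24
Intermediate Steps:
S(o) = -⅗ (S(o) = -3/5 = -3*⅕ = -⅗)
Y(B, G) = -38/5 + B (Y(B, G) = -3 + ((B - ⅗) - 4) = -3 + ((-⅗ + B) - 4) = -3 + (-23/5 + B) = -38/5 + B)
N = -25/17 (N = -5/(-38/5 + (2*2 + 7)) = -5/(-38/5 + (4 + 7)) = -5/(-38/5 + 11) = -5/17/5 = -5*5/17 = -25/17 ≈ -1.4706)
-107 + 9*N = -107 + 9*(-25/17) = -107 - 225/17 = -2044/17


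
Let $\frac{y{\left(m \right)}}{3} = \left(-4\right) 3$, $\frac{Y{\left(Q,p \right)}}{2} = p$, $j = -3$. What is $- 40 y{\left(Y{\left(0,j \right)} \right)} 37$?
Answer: $53280$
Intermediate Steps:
$Y{\left(Q,p \right)} = 2 p$
$y{\left(m \right)} = -36$ ($y{\left(m \right)} = 3 \left(\left(-4\right) 3\right) = 3 \left(-12\right) = -36$)
$- 40 y{\left(Y{\left(0,j \right)} \right)} 37 = \left(-40\right) \left(-36\right) 37 = 1440 \cdot 37 = 53280$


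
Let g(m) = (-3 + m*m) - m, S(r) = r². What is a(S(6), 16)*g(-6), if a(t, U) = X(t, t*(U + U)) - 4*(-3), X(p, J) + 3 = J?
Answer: 45279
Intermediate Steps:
X(p, J) = -3 + J
a(t, U) = 9 + 2*U*t (a(t, U) = (-3 + t*(U + U)) - 4*(-3) = (-3 + t*(2*U)) + 12 = (-3 + 2*U*t) + 12 = 9 + 2*U*t)
g(m) = -3 + m² - m (g(m) = (-3 + m²) - m = -3 + m² - m)
a(S(6), 16)*g(-6) = (9 + 2*16*6²)*(-3 + (-6)² - 1*(-6)) = (9 + 2*16*36)*(-3 + 36 + 6) = (9 + 1152)*39 = 1161*39 = 45279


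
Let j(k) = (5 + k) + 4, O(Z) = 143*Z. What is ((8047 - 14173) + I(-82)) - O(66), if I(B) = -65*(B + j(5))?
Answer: -11144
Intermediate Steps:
j(k) = 9 + k
I(B) = -910 - 65*B (I(B) = -65*(B + (9 + 5)) = -65*(B + 14) = -65*(14 + B) = -910 - 65*B)
((8047 - 14173) + I(-82)) - O(66) = ((8047 - 14173) + (-910 - 65*(-82))) - 143*66 = (-6126 + (-910 + 5330)) - 1*9438 = (-6126 + 4420) - 9438 = -1706 - 9438 = -11144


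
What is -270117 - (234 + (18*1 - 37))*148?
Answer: -301937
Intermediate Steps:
-270117 - (234 + (18*1 - 37))*148 = -270117 - (234 + (18 - 37))*148 = -270117 - (234 - 19)*148 = -270117 - 215*148 = -270117 - 1*31820 = -270117 - 31820 = -301937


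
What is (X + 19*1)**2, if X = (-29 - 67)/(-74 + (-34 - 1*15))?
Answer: 657721/1681 ≈ 391.27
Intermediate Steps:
X = 32/41 (X = -96/(-74 + (-34 - 15)) = -96/(-74 - 49) = -96/(-123) = -96*(-1/123) = 32/41 ≈ 0.78049)
(X + 19*1)**2 = (32/41 + 19*1)**2 = (32/41 + 19)**2 = (811/41)**2 = 657721/1681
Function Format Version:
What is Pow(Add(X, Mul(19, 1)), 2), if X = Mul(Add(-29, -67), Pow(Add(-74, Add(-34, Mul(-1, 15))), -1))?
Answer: Rational(657721, 1681) ≈ 391.27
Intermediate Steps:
X = Rational(32, 41) (X = Mul(-96, Pow(Add(-74, Add(-34, -15)), -1)) = Mul(-96, Pow(Add(-74, -49), -1)) = Mul(-96, Pow(-123, -1)) = Mul(-96, Rational(-1, 123)) = Rational(32, 41) ≈ 0.78049)
Pow(Add(X, Mul(19, 1)), 2) = Pow(Add(Rational(32, 41), Mul(19, 1)), 2) = Pow(Add(Rational(32, 41), 19), 2) = Pow(Rational(811, 41), 2) = Rational(657721, 1681)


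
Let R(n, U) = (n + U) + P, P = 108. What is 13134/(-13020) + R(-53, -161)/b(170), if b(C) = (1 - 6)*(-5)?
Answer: -56949/10850 ≈ -5.2488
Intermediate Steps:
b(C) = 25 (b(C) = -5*(-5) = 25)
R(n, U) = 108 + U + n (R(n, U) = (n + U) + 108 = (U + n) + 108 = 108 + U + n)
13134/(-13020) + R(-53, -161)/b(170) = 13134/(-13020) + (108 - 161 - 53)/25 = 13134*(-1/13020) - 106*1/25 = -2189/2170 - 106/25 = -56949/10850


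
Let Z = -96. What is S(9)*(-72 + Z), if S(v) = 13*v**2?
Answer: -176904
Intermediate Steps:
S(9)*(-72 + Z) = (13*9**2)*(-72 - 96) = (13*81)*(-168) = 1053*(-168) = -176904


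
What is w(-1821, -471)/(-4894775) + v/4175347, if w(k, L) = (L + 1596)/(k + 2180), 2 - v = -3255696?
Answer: 228839467904747/293480835847243 ≈ 0.77974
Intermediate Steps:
v = 3255698 (v = 2 - 1*(-3255696) = 2 + 3255696 = 3255698)
w(k, L) = (1596 + L)/(2180 + k)
w(-1821, -471)/(-4894775) + v/4175347 = ((1596 - 471)/(2180 - 1821))/(-4894775) + 3255698/4175347 = (1125/359)*(-1/4894775) + 3255698*(1/4175347) = ((1/359)*1125)*(-1/4894775) + 3255698/4175347 = (1125/359)*(-1/4894775) + 3255698/4175347 = -45/70288969 + 3255698/4175347 = 228839467904747/293480835847243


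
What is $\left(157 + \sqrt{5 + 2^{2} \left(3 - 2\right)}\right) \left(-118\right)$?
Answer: $-18880$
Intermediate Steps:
$\left(157 + \sqrt{5 + 2^{2} \left(3 - 2\right)}\right) \left(-118\right) = \left(157 + \sqrt{5 + 4 \cdot 1}\right) \left(-118\right) = \left(157 + \sqrt{5 + 4}\right) \left(-118\right) = \left(157 + \sqrt{9}\right) \left(-118\right) = \left(157 + 3\right) \left(-118\right) = 160 \left(-118\right) = -18880$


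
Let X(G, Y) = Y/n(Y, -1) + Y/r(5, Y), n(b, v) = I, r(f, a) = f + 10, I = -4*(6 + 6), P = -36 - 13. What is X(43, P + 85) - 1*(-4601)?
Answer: 92053/20 ≈ 4602.6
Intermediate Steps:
P = -49
I = -48 (I = -4*12 = -48)
r(f, a) = 10 + f
n(b, v) = -48
X(G, Y) = 11*Y/240 (X(G, Y) = Y/(-48) + Y/(10 + 5) = Y*(-1/48) + Y/15 = -Y/48 + Y*(1/15) = -Y/48 + Y/15 = 11*Y/240)
X(43, P + 85) - 1*(-4601) = 11*(-49 + 85)/240 - 1*(-4601) = (11/240)*36 + 4601 = 33/20 + 4601 = 92053/20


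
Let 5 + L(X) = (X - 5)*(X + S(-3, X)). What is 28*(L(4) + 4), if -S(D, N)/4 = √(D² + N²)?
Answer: 420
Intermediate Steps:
S(D, N) = -4*√(D² + N²)
L(X) = -5 + (-5 + X)*(X - 4*√(9 + X²)) (L(X) = -5 + (X - 5)*(X - 4*√((-3)² + X²)) = -5 + (-5 + X)*(X - 4*√(9 + X²)))
28*(L(4) + 4) = 28*((-5 + 4² - 5*4 + 20*√(9 + 4²) - 4*4*√(9 + 4²)) + 4) = 28*((-5 + 16 - 20 + 20*√(9 + 16) - 4*4*√(9 + 16)) + 4) = 28*((-5 + 16 - 20 + 20*√25 - 4*4*√25) + 4) = 28*((-5 + 16 - 20 + 20*5 - 4*4*5) + 4) = 28*((-5 + 16 - 20 + 100 - 80) + 4) = 28*(11 + 4) = 28*15 = 420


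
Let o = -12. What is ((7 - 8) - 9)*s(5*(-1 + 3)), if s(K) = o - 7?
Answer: 190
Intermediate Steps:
s(K) = -19 (s(K) = -12 - 7 = -19)
((7 - 8) - 9)*s(5*(-1 + 3)) = ((7 - 8) - 9)*(-19) = (-1 - 9)*(-19) = -10*(-19) = 190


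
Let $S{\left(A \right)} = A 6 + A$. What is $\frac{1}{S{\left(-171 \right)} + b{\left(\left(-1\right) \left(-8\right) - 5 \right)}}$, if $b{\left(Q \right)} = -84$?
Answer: $- \frac{1}{1281} \approx -0.00078064$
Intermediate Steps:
$S{\left(A \right)} = 7 A$ ($S{\left(A \right)} = 6 A + A = 7 A$)
$\frac{1}{S{\left(-171 \right)} + b{\left(\left(-1\right) \left(-8\right) - 5 \right)}} = \frac{1}{7 \left(-171\right) - 84} = \frac{1}{-1197 - 84} = \frac{1}{-1281} = - \frac{1}{1281}$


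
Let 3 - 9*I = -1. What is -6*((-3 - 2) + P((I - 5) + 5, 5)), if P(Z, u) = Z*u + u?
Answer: -40/3 ≈ -13.333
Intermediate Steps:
I = 4/9 (I = ⅓ - ⅑*(-1) = ⅓ + ⅑ = 4/9 ≈ 0.44444)
P(Z, u) = u + Z*u
-6*((-3 - 2) + P((I - 5) + 5, 5)) = -6*((-3 - 2) + 5*(1 + ((4/9 - 5) + 5))) = -6*(-5 + 5*(1 + (-41/9 + 5))) = -6*(-5 + 5*(1 + 4/9)) = -6*(-5 + 5*(13/9)) = -6*(-5 + 65/9) = -6*20/9 = -40/3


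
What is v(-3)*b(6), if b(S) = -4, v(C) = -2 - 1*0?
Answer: 8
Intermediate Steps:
v(C) = -2 (v(C) = -2 + 0 = -2)
v(-3)*b(6) = -2*(-4) = 8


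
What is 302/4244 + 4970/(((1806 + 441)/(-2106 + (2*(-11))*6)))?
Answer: -1123922363/227054 ≈ -4950.0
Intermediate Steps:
302/4244 + 4970/(((1806 + 441)/(-2106 + (2*(-11))*6))) = 302*(1/4244) + 4970/((2247/(-2106 - 22*6))) = 151/2122 + 4970/((2247/(-2106 - 132))) = 151/2122 + 4970/((2247/(-2238))) = 151/2122 + 4970/((2247*(-1/2238))) = 151/2122 + 4970/(-749/746) = 151/2122 + 4970*(-746/749) = 151/2122 - 529660/107 = -1123922363/227054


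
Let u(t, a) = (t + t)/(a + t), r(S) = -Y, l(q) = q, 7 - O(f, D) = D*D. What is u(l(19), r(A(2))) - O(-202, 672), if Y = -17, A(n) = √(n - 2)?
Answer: 8128405/18 ≈ 4.5158e+5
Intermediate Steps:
O(f, D) = 7 - D² (O(f, D) = 7 - D*D = 7 - D²)
A(n) = √(-2 + n)
r(S) = 17 (r(S) = -1*(-17) = 17)
u(t, a) = 2*t/(a + t) (u(t, a) = (2*t)/(a + t) = 2*t/(a + t))
u(l(19), r(A(2))) - O(-202, 672) = 2*19/(17 + 19) - (7 - 1*672²) = 2*19/36 - (7 - 1*451584) = 2*19*(1/36) - (7 - 451584) = 19/18 - 1*(-451577) = 19/18 + 451577 = 8128405/18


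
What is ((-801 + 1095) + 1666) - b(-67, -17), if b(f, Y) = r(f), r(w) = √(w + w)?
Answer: 1960 - I*√134 ≈ 1960.0 - 11.576*I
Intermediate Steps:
r(w) = √2*√w (r(w) = √(2*w) = √2*√w)
b(f, Y) = √2*√f
((-801 + 1095) + 1666) - b(-67, -17) = ((-801 + 1095) + 1666) - √2*√(-67) = (294 + 1666) - √2*I*√67 = 1960 - I*√134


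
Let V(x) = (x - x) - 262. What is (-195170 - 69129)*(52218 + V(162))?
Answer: -13731918844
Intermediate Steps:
V(x) = -262 (V(x) = 0 - 262 = -262)
(-195170 - 69129)*(52218 + V(162)) = (-195170 - 69129)*(52218 - 262) = -264299*51956 = -13731918844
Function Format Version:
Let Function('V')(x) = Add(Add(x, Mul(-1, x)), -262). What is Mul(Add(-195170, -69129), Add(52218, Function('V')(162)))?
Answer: -13731918844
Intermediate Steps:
Function('V')(x) = -262 (Function('V')(x) = Add(0, -262) = -262)
Mul(Add(-195170, -69129), Add(52218, Function('V')(162))) = Mul(Add(-195170, -69129), Add(52218, -262)) = Mul(-264299, 51956) = -13731918844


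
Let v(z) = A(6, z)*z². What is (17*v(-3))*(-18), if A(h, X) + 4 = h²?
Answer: -88128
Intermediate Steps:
A(h, X) = -4 + h²
v(z) = 32*z² (v(z) = (-4 + 6²)*z² = (-4 + 36)*z² = 32*z²)
(17*v(-3))*(-18) = (17*(32*(-3)²))*(-18) = (17*(32*9))*(-18) = (17*288)*(-18) = 4896*(-18) = -88128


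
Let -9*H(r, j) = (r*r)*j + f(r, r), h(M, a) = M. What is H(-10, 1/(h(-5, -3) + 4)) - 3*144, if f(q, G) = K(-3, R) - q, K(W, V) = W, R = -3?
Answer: -1265/3 ≈ -421.67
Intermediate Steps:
f(q, G) = -3 - q
H(r, j) = ⅓ + r/9 - j*r²/9 (H(r, j) = -((r*r)*j + (-3 - r))/9 = -(r²*j + (-3 - r))/9 = -(j*r² + (-3 - r))/9 = -(-3 - r + j*r²)/9 = ⅓ + r/9 - j*r²/9)
H(-10, 1/(h(-5, -3) + 4)) - 3*144 = (⅓ + (⅑)*(-10) - ⅑*(-10)²/(-5 + 4)) - 3*144 = (⅓ - 10/9 - ⅑*100/(-1)) - 432 = (⅓ - 10/9 - ⅑*(-1)*100) - 432 = (⅓ - 10/9 + 100/9) - 432 = 31/3 - 432 = -1265/3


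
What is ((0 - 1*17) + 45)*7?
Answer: 196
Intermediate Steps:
((0 - 1*17) + 45)*7 = ((0 - 17) + 45)*7 = (-17 + 45)*7 = 28*7 = 196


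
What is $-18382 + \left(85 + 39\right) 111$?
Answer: $-4618$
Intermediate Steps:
$-18382 + \left(85 + 39\right) 111 = -18382 + 124 \cdot 111 = -18382 + 13764 = -4618$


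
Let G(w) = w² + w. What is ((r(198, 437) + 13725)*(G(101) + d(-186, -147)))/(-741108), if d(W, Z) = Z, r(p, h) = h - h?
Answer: -46459125/247036 ≈ -188.07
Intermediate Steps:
r(p, h) = 0
G(w) = w + w²
((r(198, 437) + 13725)*(G(101) + d(-186, -147)))/(-741108) = ((0 + 13725)*(101*(1 + 101) - 147))/(-741108) = (13725*(101*102 - 147))*(-1/741108) = (13725*(10302 - 147))*(-1/741108) = (13725*10155)*(-1/741108) = 139377375*(-1/741108) = -46459125/247036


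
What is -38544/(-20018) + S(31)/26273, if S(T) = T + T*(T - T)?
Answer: 506643535/262966457 ≈ 1.9266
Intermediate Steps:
S(T) = T (S(T) = T + T*0 = T + 0 = T)
-38544/(-20018) + S(31)/26273 = -38544/(-20018) + 31/26273 = -38544*(-1/20018) + 31*(1/26273) = 19272/10009 + 31/26273 = 506643535/262966457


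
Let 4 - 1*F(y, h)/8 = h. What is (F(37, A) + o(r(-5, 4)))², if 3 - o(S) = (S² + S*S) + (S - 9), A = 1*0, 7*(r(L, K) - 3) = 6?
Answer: 259081/2401 ≈ 107.91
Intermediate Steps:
r(L, K) = 27/7 (r(L, K) = 3 + (⅐)*6 = 3 + 6/7 = 27/7)
A = 0
F(y, h) = 32 - 8*h
o(S) = 12 - S - 2*S² (o(S) = 3 - ((S² + S*S) + (S - 9)) = 3 - ((S² + S²) + (-9 + S)) = 3 - (2*S² + (-9 + S)) = 3 - (-9 + S + 2*S²) = 3 + (9 - S - 2*S²) = 12 - S - 2*S²)
(F(37, A) + o(r(-5, 4)))² = ((32 - 8*0) + (12 - 1*27/7 - 2*(27/7)²))² = ((32 + 0) + (12 - 27/7 - 2*729/49))² = (32 + (12 - 27/7 - 1458/49))² = (32 - 1059/49)² = (509/49)² = 259081/2401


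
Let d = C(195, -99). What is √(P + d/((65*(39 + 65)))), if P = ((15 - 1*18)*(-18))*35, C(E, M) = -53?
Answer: √127763470/260 ≈ 43.474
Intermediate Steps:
d = -53
P = 1890 (P = ((15 - 18)*(-18))*35 = -3*(-18)*35 = 54*35 = 1890)
√(P + d/((65*(39 + 65)))) = √(1890 - 53*1/(65*(39 + 65))) = √(1890 - 53/(65*104)) = √(1890 - 53/6760) = √(12776347/6760) = √127763470/260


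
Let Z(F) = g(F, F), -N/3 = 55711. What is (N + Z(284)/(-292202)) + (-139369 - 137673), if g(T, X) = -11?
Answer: -129788823339/292202 ≈ -4.4418e+5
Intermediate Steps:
N = -167133 (N = -3*55711 = -167133)
Z(F) = -11
(N + Z(284)/(-292202)) + (-139369 - 137673) = (-167133 - 11/(-292202)) + (-139369 - 137673) = (-167133 - 11*(-1/292202)) - 277042 = (-167133 + 11/292202) - 277042 = -48836596855/292202 - 277042 = -129788823339/292202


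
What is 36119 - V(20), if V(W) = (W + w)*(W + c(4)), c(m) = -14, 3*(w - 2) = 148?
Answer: 35691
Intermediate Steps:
w = 154/3 (w = 2 + (1/3)*148 = 2 + 148/3 = 154/3 ≈ 51.333)
V(W) = (-14 + W)*(154/3 + W) (V(W) = (W + 154/3)*(W - 14) = (154/3 + W)*(-14 + W) = (-14 + W)*(154/3 + W))
36119 - V(20) = 36119 - (-2156/3 + 20**2 + (112/3)*20) = 36119 - (-2156/3 + 400 + 2240/3) = 36119 - 1*428 = 36119 - 428 = 35691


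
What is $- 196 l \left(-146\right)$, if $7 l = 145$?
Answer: $592760$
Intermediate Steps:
$l = \frac{145}{7}$ ($l = \frac{1}{7} \cdot 145 = \frac{145}{7} \approx 20.714$)
$- 196 l \left(-146\right) = \left(-196\right) \frac{145}{7} \left(-146\right) = \left(-4060\right) \left(-146\right) = 592760$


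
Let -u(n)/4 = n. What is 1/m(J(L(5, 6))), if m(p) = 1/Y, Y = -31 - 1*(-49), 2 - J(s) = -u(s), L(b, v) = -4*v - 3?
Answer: 18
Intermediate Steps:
L(b, v) = -3 - 4*v
u(n) = -4*n
J(s) = 2 - 4*s (J(s) = 2 - (-1)*(-4*s) = 2 - 4*s)
Y = 18 (Y = -31 + 49 = 18)
m(p) = 1/18
1/m(J(L(5, 6))) = 1/(1/18) = 18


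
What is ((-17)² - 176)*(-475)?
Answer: -53675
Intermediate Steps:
((-17)² - 176)*(-475) = (289 - 176)*(-475) = 113*(-475) = -53675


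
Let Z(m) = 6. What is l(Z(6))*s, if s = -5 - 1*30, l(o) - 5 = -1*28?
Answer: 805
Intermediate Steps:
l(o) = -23 (l(o) = 5 - 1*28 = 5 - 28 = -23)
s = -35 (s = -5 - 30 = -35)
l(Z(6))*s = -23*(-35) = 805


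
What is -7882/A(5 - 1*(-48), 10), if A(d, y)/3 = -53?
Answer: 7882/159 ≈ 49.572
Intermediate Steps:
A(d, y) = -159 (A(d, y) = 3*(-53) = -159)
-7882/A(5 - 1*(-48), 10) = -7882/(-159) = -7882*(-1/159) = 7882/159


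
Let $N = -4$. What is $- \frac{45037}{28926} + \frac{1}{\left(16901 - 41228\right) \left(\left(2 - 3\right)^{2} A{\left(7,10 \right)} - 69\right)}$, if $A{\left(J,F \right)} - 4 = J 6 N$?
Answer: $- \frac{28364254349}{18217565874} \approx -1.557$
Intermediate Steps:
$A{\left(J,F \right)} = 4 - 24 J$ ($A{\left(J,F \right)} = 4 + J 6 \left(-4\right) = 4 + 6 J \left(-4\right) = 4 - 24 J$)
$- \frac{45037}{28926} + \frac{1}{\left(16901 - 41228\right) \left(\left(2 - 3\right)^{2} A{\left(7,10 \right)} - 69\right)} = - \frac{45037}{28926} + \frac{1}{\left(16901 - 41228\right) \left(\left(2 - 3\right)^{2} \left(4 - 168\right) - 69\right)} = \left(-45037\right) \frac{1}{28926} + \frac{1}{\left(-24327\right) \left(\left(-1\right)^{2} \left(4 - 168\right) - 69\right)} = - \frac{45037}{28926} - \frac{1}{24327 \left(1 \left(-164\right) - 69\right)} = - \frac{45037}{28926} - \frac{1}{24327 \left(-164 - 69\right)} = - \frac{45037}{28926} - \frac{1}{24327 \left(-233\right)} = - \frac{45037}{28926} - - \frac{1}{5668191} = - \frac{45037}{28926} + \frac{1}{5668191} = - \frac{28364254349}{18217565874}$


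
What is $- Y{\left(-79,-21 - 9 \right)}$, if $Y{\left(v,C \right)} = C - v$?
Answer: $-49$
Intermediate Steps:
$- Y{\left(-79,-21 - 9 \right)} = - (\left(-21 - 9\right) - -79) = - (\left(-21 - 9\right) + 79) = - (-30 + 79) = \left(-1\right) 49 = -49$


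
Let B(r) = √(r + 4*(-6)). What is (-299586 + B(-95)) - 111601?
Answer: -411187 + I*√119 ≈ -4.1119e+5 + 10.909*I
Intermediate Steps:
B(r) = √(-24 + r) (B(r) = √(r - 24) = √(-24 + r))
(-299586 + B(-95)) - 111601 = (-299586 + √(-24 - 95)) - 111601 = (-299586 + √(-119)) - 111601 = (-299586 + I*√119) - 111601 = -411187 + I*√119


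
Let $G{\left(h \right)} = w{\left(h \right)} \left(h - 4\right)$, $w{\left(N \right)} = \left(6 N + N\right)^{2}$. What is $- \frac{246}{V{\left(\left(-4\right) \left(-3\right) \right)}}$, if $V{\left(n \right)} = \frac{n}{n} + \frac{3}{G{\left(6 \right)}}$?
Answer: $- \frac{289296}{1177} \approx -245.79$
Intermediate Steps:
$w{\left(N \right)} = 49 N^{2}$ ($w{\left(N \right)} = \left(7 N\right)^{2} = 49 N^{2}$)
$G{\left(h \right)} = 49 h^{2} \left(-4 + h\right)$ ($G{\left(h \right)} = 49 h^{2} \left(h - 4\right) = 49 h^{2} \left(-4 + h\right)$)
$V{\left(n \right)} = \frac{1177}{1176}$ ($V{\left(n \right)} = \frac{n}{n} + \frac{3}{49 \cdot 6^{2} \left(-4 + 6\right)} = 1 + \frac{3}{49 \cdot 36 \cdot 2} = 1 + \frac{3}{3528} = 1 + 3 \cdot \frac{1}{3528} = 1 + \frac{1}{1176} = \frac{1177}{1176}$)
$- \frac{246}{V{\left(\left(-4\right) \left(-3\right) \right)}} = - \frac{246}{\frac{1177}{1176}} = \left(-246\right) \frac{1176}{1177} = - \frac{289296}{1177}$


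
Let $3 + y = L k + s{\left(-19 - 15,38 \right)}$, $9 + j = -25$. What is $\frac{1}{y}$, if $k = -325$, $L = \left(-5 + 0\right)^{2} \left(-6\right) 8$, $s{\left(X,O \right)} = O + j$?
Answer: $\frac{1}{390001} \approx 2.5641 \cdot 10^{-6}$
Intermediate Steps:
$j = -34$ ($j = -9 - 25 = -34$)
$s{\left(X,O \right)} = -34 + O$ ($s{\left(X,O \right)} = O - 34 = -34 + O$)
$L = -1200$ ($L = \left(-5\right)^{2} \left(-6\right) 8 = 25 \left(-6\right) 8 = \left(-150\right) 8 = -1200$)
$y = 390001$ ($y = -3 + \left(\left(-1200\right) \left(-325\right) + \left(-34 + 38\right)\right) = -3 + \left(390000 + 4\right) = -3 + 390004 = 390001$)
$\frac{1}{y} = \frac{1}{390001}$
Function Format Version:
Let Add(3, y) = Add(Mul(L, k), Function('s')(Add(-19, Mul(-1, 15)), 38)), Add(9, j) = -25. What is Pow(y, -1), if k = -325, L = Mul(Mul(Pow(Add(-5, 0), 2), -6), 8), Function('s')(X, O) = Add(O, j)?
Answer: Rational(1, 390001) ≈ 2.5641e-6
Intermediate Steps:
j = -34 (j = Add(-9, -25) = -34)
Function('s')(X, O) = Add(-34, O) (Function('s')(X, O) = Add(O, -34) = Add(-34, O))
L = -1200 (L = Mul(Mul(Pow(-5, 2), -6), 8) = Mul(Mul(25, -6), 8) = Mul(-150, 8) = -1200)
y = 390001 (y = Add(-3, Add(Mul(-1200, -325), Add(-34, 38))) = Add(-3, Add(390000, 4)) = Add(-3, 390004) = 390001)
Pow(y, -1) = Pow(390001, -1) = Rational(1, 390001)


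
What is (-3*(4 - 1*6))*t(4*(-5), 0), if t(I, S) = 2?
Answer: 12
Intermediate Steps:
(-3*(4 - 1*6))*t(4*(-5), 0) = -3*(4 - 1*6)*2 = -3*(4 - 6)*2 = -3*(-2)*2 = 6*2 = 12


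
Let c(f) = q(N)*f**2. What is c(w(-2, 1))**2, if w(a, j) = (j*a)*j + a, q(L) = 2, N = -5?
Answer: 1024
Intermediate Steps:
w(a, j) = a + a*j**2 (w(a, j) = (a*j)*j + a = a*j**2 + a = a + a*j**2)
c(f) = 2*f**2
c(w(-2, 1))**2 = (2*(-2*(1 + 1**2))**2)**2 = (2*(-2*(1 + 1))**2)**2 = (2*(-2*2)**2)**2 = (2*(-4)**2)**2 = (2*16)**2 = 32**2 = 1024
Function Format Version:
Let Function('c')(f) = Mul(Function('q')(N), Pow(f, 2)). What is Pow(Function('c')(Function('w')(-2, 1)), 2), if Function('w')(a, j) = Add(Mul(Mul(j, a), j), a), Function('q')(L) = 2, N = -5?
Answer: 1024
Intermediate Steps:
Function('w')(a, j) = Add(a, Mul(a, Pow(j, 2))) (Function('w')(a, j) = Add(Mul(Mul(a, j), j), a) = Add(Mul(a, Pow(j, 2)), a) = Add(a, Mul(a, Pow(j, 2))))
Function('c')(f) = Mul(2, Pow(f, 2))
Pow(Function('c')(Function('w')(-2, 1)), 2) = Pow(Mul(2, Pow(Mul(-2, Add(1, Pow(1, 2))), 2)), 2) = Pow(Mul(2, Pow(Mul(-2, Add(1, 1)), 2)), 2) = Pow(Mul(2, Pow(Mul(-2, 2), 2)), 2) = Pow(Mul(2, Pow(-4, 2)), 2) = Pow(Mul(2, 16), 2) = Pow(32, 2) = 1024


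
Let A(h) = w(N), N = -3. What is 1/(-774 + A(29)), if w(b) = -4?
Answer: -1/778 ≈ -0.0012853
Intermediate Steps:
A(h) = -4
1/(-774 + A(29)) = 1/(-774 - 4) = 1/(-778) = -1/778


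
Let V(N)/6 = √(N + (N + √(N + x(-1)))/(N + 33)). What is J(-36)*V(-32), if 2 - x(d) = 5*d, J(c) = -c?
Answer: 216*√(-64 + 5*I) ≈ 67.449 + 1729.3*I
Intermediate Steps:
x(d) = 2 - 5*d
V(N) = 6*√(N + (N + √(7 + N))/(33 + N)) (V(N) = 6*√(N + (N + √(N + (2 - 5*(-1))))/(N + 33)) = 6*√(N + (N + √(N + (2 + 5)))/(33 + N)) = 6*√(N + (N + √(N + 7))/(33 + N)) = 6*√(N + (N + √(7 + N))/(33 + N)))
J(-36)*V(-32) = (-1*(-36))*(6*√((-32 + √(7 - 32) - 32*(33 - 32))/(33 - 32))) = 36*(6*√((-32 + √(-25) - 32*1)/1)) = 36*(6*√(1*(-32 + 5*I - 32))) = 36*(6*√(1*(-64 + 5*I))) = 36*(6*√(-64 + 5*I)) = 216*√(-64 + 5*I)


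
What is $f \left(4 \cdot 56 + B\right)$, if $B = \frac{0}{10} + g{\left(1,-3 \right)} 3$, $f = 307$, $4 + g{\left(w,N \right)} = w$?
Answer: $66005$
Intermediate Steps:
$g{\left(w,N \right)} = -4 + w$
$B = -9$ ($B = \frac{0}{10} + \left(-4 + 1\right) 3 = 0 \cdot \frac{1}{10} - 9 = 0 - 9 = -9$)
$f \left(4 \cdot 56 + B\right) = 307 \left(4 \cdot 56 - 9\right) = 307 \left(224 - 9\right) = 307 \cdot 215 = 66005$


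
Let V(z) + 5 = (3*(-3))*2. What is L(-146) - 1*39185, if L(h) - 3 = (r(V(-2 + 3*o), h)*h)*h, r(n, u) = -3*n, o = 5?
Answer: 1431622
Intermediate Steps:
V(z) = -23 (V(z) = -5 + (3*(-3))*2 = -5 - 9*2 = -5 - 18 = -23)
L(h) = 3 + 69*h² (L(h) = 3 + ((-3*(-23))*h)*h = 3 + (69*h)*h = 3 + 69*h²)
L(-146) - 1*39185 = (3 + 69*(-146)²) - 1*39185 = (3 + 69*21316) - 39185 = (3 + 1470804) - 39185 = 1470807 - 39185 = 1431622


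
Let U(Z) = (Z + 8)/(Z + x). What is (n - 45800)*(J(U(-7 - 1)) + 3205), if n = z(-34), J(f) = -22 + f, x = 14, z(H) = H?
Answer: -145889622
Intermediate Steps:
U(Z) = (8 + Z)/(14 + Z) (U(Z) = (Z + 8)/(Z + 14) = (8 + Z)/(14 + Z))
n = -34
(n - 45800)*(J(U(-7 - 1)) + 3205) = (-34 - 45800)*((-22 + (8 + (-7 - 1))/(14 + (-7 - 1))) + 3205) = -45834*((-22 + (8 - 8)/(14 - 8)) + 3205) = -45834*((-22 + 0/6) + 3205) = -45834*((-22 + (1/6)*0) + 3205) = -45834*((-22 + 0) + 3205) = -45834*(-22 + 3205) = -45834*3183 = -145889622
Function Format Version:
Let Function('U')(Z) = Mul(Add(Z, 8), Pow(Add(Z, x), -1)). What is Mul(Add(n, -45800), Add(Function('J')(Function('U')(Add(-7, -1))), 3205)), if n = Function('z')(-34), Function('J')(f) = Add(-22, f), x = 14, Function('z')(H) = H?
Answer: -145889622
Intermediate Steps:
Function('U')(Z) = Mul(Pow(Add(14, Z), -1), Add(8, Z)) (Function('U')(Z) = Mul(Add(Z, 8), Pow(Add(Z, 14), -1)) = Mul(Add(8, Z), Pow(Add(14, Z), -1)) = Mul(Pow(Add(14, Z), -1), Add(8, Z)))
n = -34
Mul(Add(n, -45800), Add(Function('J')(Function('U')(Add(-7, -1))), 3205)) = Mul(Add(-34, -45800), Add(Add(-22, Mul(Pow(Add(14, Add(-7, -1)), -1), Add(8, Add(-7, -1)))), 3205)) = Mul(-45834, Add(Add(-22, Mul(Pow(Add(14, -8), -1), Add(8, -8))), 3205)) = Mul(-45834, Add(Add(-22, Mul(Pow(6, -1), 0)), 3205)) = Mul(-45834, Add(Add(-22, Mul(Rational(1, 6), 0)), 3205)) = Mul(-45834, Add(Add(-22, 0), 3205)) = Mul(-45834, Add(-22, 3205)) = Mul(-45834, 3183) = -145889622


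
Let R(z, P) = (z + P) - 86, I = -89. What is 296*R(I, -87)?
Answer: -77552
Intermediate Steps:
R(z, P) = -86 + P + z (R(z, P) = (P + z) - 86 = -86 + P + z)
296*R(I, -87) = 296*(-86 - 87 - 89) = 296*(-262) = -77552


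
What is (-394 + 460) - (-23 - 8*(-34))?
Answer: -183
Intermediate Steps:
(-394 + 460) - (-23 - 8*(-34)) = 66 - (-23 + 272) = 66 - 1*249 = 66 - 249 = -183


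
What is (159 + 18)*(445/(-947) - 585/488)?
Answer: -136494435/462136 ≈ -295.36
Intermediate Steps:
(159 + 18)*(445/(-947) - 585/488) = 177*(445*(-1/947) - 585*1/488) = 177*(-445/947 - 585/488) = 177*(-771155/462136) = -136494435/462136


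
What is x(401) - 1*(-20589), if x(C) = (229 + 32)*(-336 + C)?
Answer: 37554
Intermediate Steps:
x(C) = -87696 + 261*C (x(C) = 261*(-336 + C) = -87696 + 261*C)
x(401) - 1*(-20589) = (-87696 + 261*401) - 1*(-20589) = (-87696 + 104661) + 20589 = 16965 + 20589 = 37554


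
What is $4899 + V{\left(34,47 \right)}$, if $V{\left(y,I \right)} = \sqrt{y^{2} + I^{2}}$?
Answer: $4899 + \sqrt{3365} \approx 4957.0$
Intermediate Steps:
$V{\left(y,I \right)} = \sqrt{I^{2} + y^{2}}$
$4899 + V{\left(34,47 \right)} = 4899 + \sqrt{47^{2} + 34^{2}} = 4899 + \sqrt{2209 + 1156} = 4899 + \sqrt{3365}$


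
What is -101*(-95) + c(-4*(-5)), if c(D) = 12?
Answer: 9607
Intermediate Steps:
-101*(-95) + c(-4*(-5)) = -101*(-95) + 12 = 9595 + 12 = 9607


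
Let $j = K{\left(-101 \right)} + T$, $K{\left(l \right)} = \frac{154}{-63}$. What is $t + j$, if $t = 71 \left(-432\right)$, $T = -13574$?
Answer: $- \frac{398236}{9} \approx -44248.0$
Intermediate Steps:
$K{\left(l \right)} = - \frac{22}{9}$ ($K{\left(l \right)} = 154 \left(- \frac{1}{63}\right) = - \frac{22}{9}$)
$t = -30672$
$j = - \frac{122188}{9}$ ($j = - \frac{22}{9} - 13574 = - \frac{122188}{9} \approx -13576.0$)
$t + j = -30672 - \frac{122188}{9} = - \frac{398236}{9}$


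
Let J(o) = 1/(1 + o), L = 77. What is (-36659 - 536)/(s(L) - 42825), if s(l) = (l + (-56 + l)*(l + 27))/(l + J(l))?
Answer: 223430365/257073417 ≈ 0.86913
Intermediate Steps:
s(l) = (l + (-56 + l)*(27 + l))/(l + 1/(1 + l)) (s(l) = (l + (-56 + l)*(l + 27))/(l + 1/(1 + l)) = (l + (-56 + l)*(27 + l))/(l + 1/(1 + l)))
(-36659 - 536)/(s(L) - 42825) = (-36659 - 536)/(-(1 + 77)*(1512 - 1*77² + 28*77)/(1 + 77*(1 + 77)) - 42825) = -37195/(-1*78*(1512 - 1*5929 + 2156)/(1 + 77*78) - 42825) = -37195/(-1*78*(1512 - 5929 + 2156)/(1 + 6006) - 42825) = -37195/(-1*78*(-2261)/6007 - 42825) = -37195/(-1*1/6007*78*(-2261) - 42825) = -37195/(176358/6007 - 42825) = -37195/(-257073417/6007) = -37195*(-6007/257073417) = 223430365/257073417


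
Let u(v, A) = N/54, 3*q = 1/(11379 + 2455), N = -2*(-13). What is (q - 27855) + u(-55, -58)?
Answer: -10404164039/373518 ≈ -27855.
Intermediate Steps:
N = 26
q = 1/41502 (q = 1/(3*(11379 + 2455)) = (1/3)/13834 = (1/3)*(1/13834) = 1/41502 ≈ 2.4095e-5)
u(v, A) = 13/27 (u(v, A) = 26/54 = 26*(1/54) = 13/27)
(q - 27855) + u(-55, -58) = (1/41502 - 27855) + 13/27 = -1156038209/41502 + 13/27 = -10404164039/373518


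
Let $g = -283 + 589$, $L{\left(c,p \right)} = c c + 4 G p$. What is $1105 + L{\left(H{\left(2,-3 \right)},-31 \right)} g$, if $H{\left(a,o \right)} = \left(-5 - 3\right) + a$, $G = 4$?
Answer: $-139655$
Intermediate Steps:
$H{\left(a,o \right)} = -8 + a$
$L{\left(c,p \right)} = c^{2} + 16 p$ ($L{\left(c,p \right)} = c c + 4 \cdot 4 p = c^{2} + 16 p$)
$g = 306$
$1105 + L{\left(H{\left(2,-3 \right)},-31 \right)} g = 1105 + \left(\left(-8 + 2\right)^{2} + 16 \left(-31\right)\right) 306 = 1105 + \left(\left(-6\right)^{2} - 496\right) 306 = 1105 + \left(36 - 496\right) 306 = 1105 - 140760 = -139655$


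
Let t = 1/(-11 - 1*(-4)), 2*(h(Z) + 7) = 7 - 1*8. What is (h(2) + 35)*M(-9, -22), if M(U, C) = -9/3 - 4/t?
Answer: 1375/2 ≈ 687.50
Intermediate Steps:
h(Z) = -15/2 (h(Z) = -7 + (7 - 1*8)/2 = -7 + (7 - 8)/2 = -7 + (1/2)*(-1) = -7 - 1/2 = -15/2)
t = -1/7 (t = 1/(-11 + 4) = 1/(-7) = -1/7 ≈ -0.14286)
M(U, C) = 25 (M(U, C) = -9/3 - 4/(-1/7) = -9*1/3 - 4*(-7) = -3 + 28 = 25)
(h(2) + 35)*M(-9, -22) = (-15/2 + 35)*25 = (55/2)*25 = 1375/2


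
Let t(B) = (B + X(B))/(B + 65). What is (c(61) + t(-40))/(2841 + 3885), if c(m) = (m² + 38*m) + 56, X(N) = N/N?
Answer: 76168/84075 ≈ 0.90595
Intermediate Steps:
X(N) = 1
c(m) = 56 + m² + 38*m
t(B) = (1 + B)/(65 + B) (t(B) = (B + 1)/(B + 65) = (1 + B)/(65 + B))
(c(61) + t(-40))/(2841 + 3885) = ((56 + 61² + 38*61) + (1 - 40)/(65 - 40))/(2841 + 3885) = ((56 + 3721 + 2318) - 39/25)/6726 = (6095 + (1/25)*(-39))*(1/6726) = (6095 - 39/25)*(1/6726) = (152336/25)*(1/6726) = 76168/84075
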